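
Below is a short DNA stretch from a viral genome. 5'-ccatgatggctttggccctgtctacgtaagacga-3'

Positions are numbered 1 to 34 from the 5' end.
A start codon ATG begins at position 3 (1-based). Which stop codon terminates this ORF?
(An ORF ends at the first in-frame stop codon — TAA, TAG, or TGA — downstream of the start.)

TAA

Codons from position 3: ATG (3–5), ATG (6–8), GCT (9–11), TTG (12–14), GCC (15–17), CTG (18–20), TCT (21–23), ACG (24–26), TAA (27–29).
The first in-frame stop codon is TAA.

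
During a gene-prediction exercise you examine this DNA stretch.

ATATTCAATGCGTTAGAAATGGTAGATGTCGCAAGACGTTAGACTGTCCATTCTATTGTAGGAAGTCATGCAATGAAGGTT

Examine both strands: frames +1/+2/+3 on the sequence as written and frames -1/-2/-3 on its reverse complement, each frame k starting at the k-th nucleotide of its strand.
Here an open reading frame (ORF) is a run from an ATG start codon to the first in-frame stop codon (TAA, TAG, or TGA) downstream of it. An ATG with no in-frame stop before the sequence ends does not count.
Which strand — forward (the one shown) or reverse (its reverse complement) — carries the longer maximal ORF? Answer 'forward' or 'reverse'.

Reverse complement (5'→3'): AACCTTCATTGCATGACTTCCTACAATAGAATGGACAGTCTAACGTCTTGCGACATCTACCATTTCTAACGCATTGAATAT
Frame +1: ATA TTC AAT GCG TTA GAA ATG GTA GAT GTC GCA AGA CGT TAG ACT GTC CAT TCT ATT GTA GGA AGT CAT GCA ATG AAG GTT — ATG at 19, stop TAG at 40 → 24 nt.
Frame +2: TAT TCA ATG CGT TAG AAA TGG TAG ATG TCG CAA GAC GTT AGA CTG TCC ATT CTA TTG TAG GAA GTC ATG CAA TGA AGG — ATG at 8, stop TAG at 14 → 9 nt; ATG at 26, stop TAG at 59 → 36 nt; ATG at 68, stop TGA at 74 → 9 nt.
Frame +3: ATT CAA TGC GTT AGA AAT GGT AGA TGT CGC AAG ACG TTA GAC TGT CCA TTC TAT TGT AGG AAG TCA TGC AAT GAA GGT — no ATG→stop ORF.
Frame -1: AAC CTT CAT TGC ATG ACT TCC TAC AAT AGA ATG GAC AGT CTA ACG TCT TGC GAC ATC TAC CAT TTC TAA CGC ATT GAA TAT — ATG at 13, stop TAA at 67 → 57 nt; ATG at 31, stop TAA at 67 → 39 nt.
Frame -2: ACC TTC ATT GCA TGA CTT CCT ACA ATA GAA TGG ACA GTC TAA CGT CTT GCG ACA TCT ACC ATT TCT AAC GCA TTG AAT — no ATG→stop ORF.
Frame -3: CCT TCA TTG CAT GAC TTC CTA CAA TAG AAT GGA CAG TCT AAC GTC TTG CGA CAT CTA CCA TTT CTA ACG CAT TGA ATA — no ATG→stop ORF.
Forward-strand max 36 nt; reverse-strand max 57 nt. The reverse strand has the longer ORF.

reverse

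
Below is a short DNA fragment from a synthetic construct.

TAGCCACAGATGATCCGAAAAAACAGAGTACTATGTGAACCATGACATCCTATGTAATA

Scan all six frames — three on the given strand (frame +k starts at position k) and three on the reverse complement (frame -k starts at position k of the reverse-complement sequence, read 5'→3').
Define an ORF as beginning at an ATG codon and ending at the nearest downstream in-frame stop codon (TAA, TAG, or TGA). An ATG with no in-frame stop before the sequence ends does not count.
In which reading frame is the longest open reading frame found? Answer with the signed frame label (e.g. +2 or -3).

Reverse complement (5'→3'): TATTACATAGGATGTCATGGTTCACATAGTACTCTGTTTTTTCGGATCATCTGTGGCTA
Frame +1: TAG CCA CAG ATG ATC CGA AAA AAC AGA GTA CTA TGT GAA CCA TGA CAT CCT ATG TAA — ATG at 10, stop TGA at 43 → 36 nt; ATG at 52, stop TAA at 55 → 6 nt.
Frame +2: AGC CAC AGA TGA TCC GAA AAA ACA GAG TAC TAT GTG AAC CAT GAC ATC CTA TGT AAT — no ATG→stop ORF.
Frame +3: GCC ACA GAT GAT CCG AAA AAA CAG AGT ACT ATG TGA ACC ATG ACA TCC TAT GTA ATA — ATG at 33, stop TGA at 36 → 6 nt.
Frame -1: TAT TAC ATA GGA TGT CAT GGT TCA CAT AGT ACT CTG TTT TTT CGG ATC ATC TGT GGC — no ATG→stop ORF.
Frame -2: ATT ACA TAG GAT GTC ATG GTT CAC ATA GTA CTC TGT TTT TTC GGA TCA TCT GTG GCT — no ATG→stop ORF.
Frame -3: TTA CAT AGG ATG TCA TGG TTC ACA TAG TAC TCT GTT TTT TCG GAT CAT CTG TGG CTA — ATG at 12, stop TAG at 27 → 18 nt.
Longest ORF is 36 nt in frame +1 (positions 10–45).

+1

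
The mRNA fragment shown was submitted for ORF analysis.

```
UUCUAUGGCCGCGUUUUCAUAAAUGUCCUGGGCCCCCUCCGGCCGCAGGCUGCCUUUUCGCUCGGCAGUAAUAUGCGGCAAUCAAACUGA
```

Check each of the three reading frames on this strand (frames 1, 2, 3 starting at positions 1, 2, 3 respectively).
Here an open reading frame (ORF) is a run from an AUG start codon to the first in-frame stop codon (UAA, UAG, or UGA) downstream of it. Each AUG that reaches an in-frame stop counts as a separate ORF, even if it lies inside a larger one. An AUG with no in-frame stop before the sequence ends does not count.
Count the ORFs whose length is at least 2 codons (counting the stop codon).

2

Frame 1: UUC UAU GGC CGC GUU UUC AUA AAU GUC CUG GGC CCC CUC CGG CCG CAG GCU GCC UUU UCG CUC GGC AGU AAU AUG CGG CAA UCA AAC UGA — AUG at 73, stop UGA at 88 → 18 nt.
Frame 2: UCU AUG GCC GCG UUU UCA UAA AUG UCC UGG GCC CCC UCC GGC CGC AGG CUG CCU UUU CGC UCG GCA GUA AUA UGC GGC AAU CAA ACU — AUG at 5, stop UAA at 20 → 18 nt.
Frame 3: CUA UGG CCG CGU UUU CAU AAA UGU CCU GGG CCC CCU CCG GCC GCA GGC UGC CUU UUC GCU CGG CAG UAA UAU GCG GCA AUC AAA CUG — no AUG→stop ORF.
ORFs ≥ 2 codons: frame 1 73–90 (6 codons), frame 2 5–22 (6 codons). Count = 2.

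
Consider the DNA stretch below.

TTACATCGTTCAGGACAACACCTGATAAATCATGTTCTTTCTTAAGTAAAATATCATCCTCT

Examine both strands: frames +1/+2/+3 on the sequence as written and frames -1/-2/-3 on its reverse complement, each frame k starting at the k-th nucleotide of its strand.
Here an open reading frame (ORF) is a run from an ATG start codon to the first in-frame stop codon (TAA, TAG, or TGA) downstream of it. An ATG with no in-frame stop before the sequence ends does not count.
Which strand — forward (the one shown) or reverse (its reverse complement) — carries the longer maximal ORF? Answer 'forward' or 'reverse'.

reverse

Reverse complement (5'→3'): AGAGGATGATATTTTACTTAAGAAAGAACATGATTTATCAGGTGTTGTCCTGAACGATGTAA
Frame +1: TTA CAT CGT TCA GGA CAA CAC CTG ATA AAT CAT GTT CTT TCT TAA GTA AAA TAT CAT CCT — no ATG→stop ORF.
Frame +2: TAC ATC GTT CAG GAC AAC ACC TGA TAA ATC ATG TTC TTT CTT AAG TAA AAT ATC ATC CTC — ATG at 32, stop TAA at 47 → 18 nt.
Frame +3: ACA TCG TTC AGG ACA ACA CCT GAT AAA TCA TGT TCT TTC TTA AGT AAA ATA TCA TCC TCT — no ATG→stop ORF.
Frame -1: AGA GGA TGA TAT TTT ACT TAA GAA AGA ACA TGA TTT ATC AGG TGT TGT CCT GAA CGA TGT — no ATG→stop ORF.
Frame -2: GAG GAT GAT ATT TTA CTT AAG AAA GAA CAT GAT TTA TCA GGT GTT GTC CTG AAC GAT GTA — no ATG→stop ORF.
Frame -3: AGG ATG ATA TTT TAC TTA AGA AAG AAC ATG ATT TAT CAG GTG TTG TCC TGA ACG ATG TAA — ATG at 6, stop TGA at 51 → 48 nt; ATG at 30, stop TGA at 51 → 24 nt; ATG at 57, stop TAA at 60 → 6 nt.
Forward-strand max 18 nt; reverse-strand max 48 nt. The reverse strand has the longer ORF.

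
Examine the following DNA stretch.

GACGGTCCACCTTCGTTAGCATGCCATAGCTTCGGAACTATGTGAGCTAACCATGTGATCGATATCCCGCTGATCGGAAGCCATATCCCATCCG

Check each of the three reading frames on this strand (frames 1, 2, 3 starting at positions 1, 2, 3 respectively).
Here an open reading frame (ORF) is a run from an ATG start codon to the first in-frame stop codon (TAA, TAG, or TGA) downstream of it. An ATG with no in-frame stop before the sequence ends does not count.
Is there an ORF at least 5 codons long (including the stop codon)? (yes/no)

Frame 1: GAC GGT CCA CCT TCG TTA GCA TGC CAT AGC TTC GGA ACT ATG TGA GCT AAC CAT GTG ATC GAT ATC CCG CTG ATC GGA AGC CAT ATC CCA TCC — ATG at 40, stop TGA at 43 → 6 nt.
Frame 2: ACG GTC CAC CTT CGT TAG CAT GCC ATA GCT TCG GAA CTA TGT GAG CTA ACC ATG TGA TCG ATA TCC CGC TGA TCG GAA GCC ATA TCC CAT CCG — ATG at 53, stop TGA at 56 → 6 nt.
Frame 3: CGG TCC ACC TTC GTT AGC ATG CCA TAG CTT CGG AAC TAT GTG AGC TAA CCA TGT GAT CGA TAT CCC GCT GAT CGG AAG CCA TAT CCC ATC — ATG at 21, stop TAG at 27 → 9 nt.
Largest ORF found is 3 codons < 5, so no.

no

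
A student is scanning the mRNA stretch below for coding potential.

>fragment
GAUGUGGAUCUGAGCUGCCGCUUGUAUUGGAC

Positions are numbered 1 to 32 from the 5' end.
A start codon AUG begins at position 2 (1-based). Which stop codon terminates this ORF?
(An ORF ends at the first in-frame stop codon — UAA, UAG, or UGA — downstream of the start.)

UGA

Codons from position 2: AUG (2–4), UGG (5–7), AUC (8–10), UGA (11–13).
The first in-frame stop codon is UGA.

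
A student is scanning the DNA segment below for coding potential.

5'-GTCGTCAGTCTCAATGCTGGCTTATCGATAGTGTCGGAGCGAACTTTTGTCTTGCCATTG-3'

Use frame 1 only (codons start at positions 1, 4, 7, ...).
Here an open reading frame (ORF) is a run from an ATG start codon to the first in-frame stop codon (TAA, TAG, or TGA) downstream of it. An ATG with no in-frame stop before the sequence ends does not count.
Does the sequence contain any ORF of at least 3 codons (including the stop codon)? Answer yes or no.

no

Frame 1: GTC GTC AGT CTC AAT GCT GGC TTA TCG ATA GTG TCG GAG CGA ACT TTT GTC TTG CCA TTG — no ATG→stop ORF.
Largest ORF found is 0 codons < 3, so no.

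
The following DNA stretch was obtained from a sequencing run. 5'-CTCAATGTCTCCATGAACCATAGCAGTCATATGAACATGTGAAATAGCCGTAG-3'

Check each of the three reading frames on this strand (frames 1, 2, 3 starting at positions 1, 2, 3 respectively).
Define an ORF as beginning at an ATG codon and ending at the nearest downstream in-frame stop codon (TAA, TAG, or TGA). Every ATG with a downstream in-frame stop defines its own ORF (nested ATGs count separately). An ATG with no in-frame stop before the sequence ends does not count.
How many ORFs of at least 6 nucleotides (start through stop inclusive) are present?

Frame 1: CTC AAT GTC TCC ATG AAC CAT AGC AGT CAT ATG AAC ATG TGA AAT AGC CGT — ATG at 13, stop TGA at 40 → 30 nt; ATG at 31, stop TGA at 40 → 12 nt; ATG at 37, stop TGA at 40 → 6 nt.
Frame 2: TCA ATG TCT CCA TGA ACC ATA GCA GTC ATA TGA ACA TGT GAA ATA GCC GTA — ATG at 5, stop TGA at 14 → 12 nt.
Frame 3: CAA TGT CTC CAT GAA CCA TAG CAG TCA TAT GAA CAT GTG AAA TAG CCG TAG — no ATG→stop ORF.
ORFs ≥ 6 nucleotides: frame 1 13–42 (30 nucleotides), frame 1 31–42 (12 nucleotides), frame 1 37–42 (6 nucleotides), frame 2 5–16 (12 nucleotides). Count = 4.

4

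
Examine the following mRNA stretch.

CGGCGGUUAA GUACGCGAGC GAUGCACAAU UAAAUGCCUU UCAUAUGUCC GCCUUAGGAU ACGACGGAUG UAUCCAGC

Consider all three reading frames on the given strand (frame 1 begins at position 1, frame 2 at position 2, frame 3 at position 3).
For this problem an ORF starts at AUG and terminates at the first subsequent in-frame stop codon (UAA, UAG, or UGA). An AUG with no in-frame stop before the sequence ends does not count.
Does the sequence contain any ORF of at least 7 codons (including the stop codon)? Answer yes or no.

Frame 1: CGG CGG UUA AGU ACG CGA GCG AUG CAC AAU UAA AUG CCU UUC AUA UGU CCG CCU UAG GAU ACG ACG GAU GUA UCC AGC — AUG at 22, stop UAA at 31 → 12 nt; AUG at 34, stop UAG at 55 → 24 nt.
Frame 2: GGC GGU UAA GUA CGC GAG CGA UGC ACA AUU AAA UGC CUU UCA UAU GUC CGC CUU AGG AUA CGA CGG AUG UAU CCA — no AUG→stop ORF.
Frame 3: GCG GUU AAG UAC GCG AGC GAU GCA CAA UUA AAU GCC UUU CAU AUG UCC GCC UUA GGA UAC GAC GGA UGU AUC CAG — no AUG→stop ORF.
Frame 1 has an ORF of 8 codons (positions 34–57) ≥ 7, so yes.

yes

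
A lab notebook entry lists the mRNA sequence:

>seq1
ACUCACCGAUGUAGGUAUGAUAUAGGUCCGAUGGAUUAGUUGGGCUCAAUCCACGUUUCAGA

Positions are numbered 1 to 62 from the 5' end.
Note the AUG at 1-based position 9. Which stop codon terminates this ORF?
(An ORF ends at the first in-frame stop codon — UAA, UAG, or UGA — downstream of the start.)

UAG

Codons from position 9: AUG (9–11), UAG (12–14).
The first in-frame stop codon is UAG.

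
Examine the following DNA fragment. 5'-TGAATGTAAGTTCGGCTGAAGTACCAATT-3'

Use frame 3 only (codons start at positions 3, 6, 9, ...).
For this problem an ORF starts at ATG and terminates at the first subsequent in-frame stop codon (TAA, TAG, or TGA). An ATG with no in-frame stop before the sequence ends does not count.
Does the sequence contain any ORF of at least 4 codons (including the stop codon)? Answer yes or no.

Frame 3: AAT GTA AGT TCG GCT GAA GTA CCA ATT — no ATG→stop ORF.
Largest ORF found is 0 codons < 4, so no.

no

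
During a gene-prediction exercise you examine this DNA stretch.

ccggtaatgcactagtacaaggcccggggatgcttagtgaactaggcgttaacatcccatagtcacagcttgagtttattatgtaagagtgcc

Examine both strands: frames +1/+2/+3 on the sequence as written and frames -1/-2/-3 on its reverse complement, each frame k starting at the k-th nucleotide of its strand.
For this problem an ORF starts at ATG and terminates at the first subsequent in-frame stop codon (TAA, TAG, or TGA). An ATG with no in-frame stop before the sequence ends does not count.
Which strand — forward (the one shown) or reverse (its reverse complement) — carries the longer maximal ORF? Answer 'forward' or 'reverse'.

forward

Reverse complement (5'→3'): GGCACTCTTACATAATAAACTCAAGCTGTGACTATGGGATGTTAACGCCTAGTTCACTAAGCATCCCCGGGCCTTGTACTAGTGCATTACCGG
Frame +1: CCG GTA ATG CAC TAG TAC AAG GCC CGG GGA TGC TTA GTG AAC TAG GCG TTA ACA TCC CAT AGT CAC AGC TTG AGT TTA TTA TGT AAG AGT GCC — ATG at 7, stop TAG at 13 → 9 nt.
Frame +2: CGG TAA TGC ACT AGT ACA AGG CCC GGG GAT GCT TAG TGA ACT AGG CGT TAA CAT CCC ATA GTC ACA GCT TGA GTT TAT TAT GTA AGA GTG — no ATG→stop ORF.
Frame +3: GGT AAT GCA CTA GTA CAA GGC CCG GGG ATG CTT AGT GAA CTA GGC GTT AAC ATC CCA TAG TCA CAG CTT GAG TTT ATT ATG TAA GAG TGC — ATG at 30, stop TAG at 60 → 33 nt; ATG at 81, stop TAA at 84 → 6 nt.
Frame -1: GGC ACT CTT ACA TAA TAA ACT CAA GCT GTG ACT ATG GGA TGT TAA CGC CTA GTT CAC TAA GCA TCC CCG GGC CTT GTA CTA GTG CAT TAC CGG — ATG at 34, stop TAA at 43 → 12 nt.
Frame -2: GCA CTC TTA CAT AAT AAA CTC AAG CTG TGA CTA TGG GAT GTT AAC GCC TAG TTC ACT AAG CAT CCC CGG GCC TTG TAC TAG TGC ATT ACC — no ATG→stop ORF.
Frame -3: CAC TCT TAC ATA ATA AAC TCA AGC TGT GAC TAT GGG ATG TTA ACG CCT AGT TCA CTA AGC ATC CCC GGG CCT TGT ACT AGT GCA TTA CCG — no ATG→stop ORF.
Forward-strand max 33 nt; reverse-strand max 12 nt. The forward strand has the longer ORF.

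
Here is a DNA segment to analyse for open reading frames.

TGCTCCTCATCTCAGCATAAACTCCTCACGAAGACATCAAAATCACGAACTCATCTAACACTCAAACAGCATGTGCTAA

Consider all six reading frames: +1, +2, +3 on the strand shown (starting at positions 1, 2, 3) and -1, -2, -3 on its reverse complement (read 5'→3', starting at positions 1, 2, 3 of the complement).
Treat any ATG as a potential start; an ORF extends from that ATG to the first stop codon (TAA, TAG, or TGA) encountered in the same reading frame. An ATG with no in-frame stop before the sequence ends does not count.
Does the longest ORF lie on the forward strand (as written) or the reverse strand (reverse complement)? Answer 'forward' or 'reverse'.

reverse

Reverse complement (5'→3'): TTAGCACATGCTGTTTGAGTGTTAGATGAGTTCGTGATTTTGATGTCTTCGTGAGGAGTTTATGCTGAGATGAGGAGCA
Frame +1: TGC TCC TCA TCT CAG CAT AAA CTC CTC ACG AAG ACA TCA AAA TCA CGA ACT CAT CTA ACA CTC AAA CAG CAT GTG CTA — no ATG→stop ORF.
Frame +2: GCT CCT CAT CTC AGC ATA AAC TCC TCA CGA AGA CAT CAA AAT CAC GAA CTC ATC TAA CAC TCA AAC AGC ATG TGC TAA — ATG at 71, stop TAA at 77 → 9 nt.
Frame +3: CTC CTC ATC TCA GCA TAA ACT CCT CAC GAA GAC ATC AAA ATC ACG AAC TCA TCT AAC ACT CAA ACA GCA TGT GCT — no ATG→stop ORF.
Frame -1: TTA GCA CAT GCT GTT TGA GTG TTA GAT GAG TTC GTG ATT TTG ATG TCT TCG TGA GGA GTT TAT GCT GAG ATG AGG AGC — ATG at 43, stop TGA at 52 → 12 nt.
Frame -2: TAG CAC ATG CTG TTT GAG TGT TAG ATG AGT TCG TGA TTT TGA TGT CTT CGT GAG GAG TTT ATG CTG AGA TGA GGA GCA — ATG at 8, stop TAG at 23 → 18 nt; ATG at 26, stop TGA at 35 → 12 nt; ATG at 62, stop TGA at 71 → 12 nt.
Frame -3: AGC ACA TGC TGT TTG AGT GTT AGA TGA GTT CGT GAT TTT GAT GTC TTC GTG AGG AGT TTA TGC TGA GAT GAG GAG — no ATG→stop ORF.
Forward-strand max 9 nt; reverse-strand max 18 nt. The reverse strand has the longer ORF.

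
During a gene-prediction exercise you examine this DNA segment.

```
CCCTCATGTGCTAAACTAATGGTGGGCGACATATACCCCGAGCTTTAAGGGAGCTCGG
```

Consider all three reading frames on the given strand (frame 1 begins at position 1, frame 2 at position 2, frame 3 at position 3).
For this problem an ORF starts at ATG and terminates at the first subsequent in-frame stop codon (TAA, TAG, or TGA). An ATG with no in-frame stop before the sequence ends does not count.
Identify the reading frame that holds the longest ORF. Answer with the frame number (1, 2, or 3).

Frame 1: CCC TCA TGT GCT AAA CTA ATG GTG GGC GAC ATA TAC CCC GAG CTT TAA GGG AGC TCG — ATG at 19, stop TAA at 46 → 30 nt.
Frame 2: CCT CAT GTG CTA AAC TAA TGG TGG GCG ACA TAT ACC CCG AGC TTT AAG GGA GCT CGG — no ATG→stop ORF.
Frame 3: CTC ATG TGC TAA ACT AAT GGT GGG CGA CAT ATA CCC CGA GCT TTA AGG GAG CTC — ATG at 6, stop TAA at 12 → 9 nt.
Longest ORF is 30 nt in frame 1 (positions 19–48).

1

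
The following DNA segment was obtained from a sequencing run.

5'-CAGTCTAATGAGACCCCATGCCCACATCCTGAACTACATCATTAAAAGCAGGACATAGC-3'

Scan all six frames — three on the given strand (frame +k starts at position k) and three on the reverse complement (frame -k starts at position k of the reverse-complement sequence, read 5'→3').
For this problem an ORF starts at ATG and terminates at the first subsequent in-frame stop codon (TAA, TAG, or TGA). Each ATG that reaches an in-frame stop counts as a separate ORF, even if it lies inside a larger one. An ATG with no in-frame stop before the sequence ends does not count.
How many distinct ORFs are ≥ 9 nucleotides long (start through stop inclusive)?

5

Reverse complement (5'→3'): GCTATGTCCTGCTTTTAATGATGTAGTTCAGGATGTGGGCATGGGGTCTCATTAGACTG
Frame +1: CAG TCT AAT GAG ACC CCA TGC CCA CAT CCT GAA CTA CAT CAT TAA AAG CAG GAC ATA — no ATG→stop ORF.
Frame +2: AGT CTA ATG AGA CCC CAT GCC CAC ATC CTG AAC TAC ATC ATT AAA AGC AGG ACA TAG — ATG at 8, stop TAG at 56 → 51 nt.
Frame +3: GTC TAA TGA GAC CCC ATG CCC ACA TCC TGA ACT ACA TCA TTA AAA GCA GGA CAT AGC — ATG at 18, stop TGA at 30 → 15 nt.
Frame -1: GCT ATG TCC TGC TTT TAA TGA TGT AGT TCA GGA TGT GGG CAT GGG GTC TCA TTA GAC — ATG at 4, stop TAA at 16 → 15 nt.
Frame -2: CTA TGT CCT GCT TTT AAT GAT GTA GTT CAG GAT GTG GGC ATG GGG TCT CAT TAG ACT — ATG at 41, stop TAG at 53 → 15 nt.
Frame -3: TAT GTC CTG CTT TTA ATG ATG TAG TTC AGG ATG TGG GCA TGG GGT CTC ATT AGA CTG — ATG at 18, stop TAG at 24 → 9 nt; ATG at 21, stop TAG at 24 → 6 nt.
ORFs ≥ 9 nucleotides: frame +2 8–58 (51 nucleotides), frame +3 18–32 (15 nucleotides), frame -1 4–18 (15 nucleotides), frame -2 41–55 (15 nucleotides), frame -3 18–26 (9 nucleotides). Count = 5.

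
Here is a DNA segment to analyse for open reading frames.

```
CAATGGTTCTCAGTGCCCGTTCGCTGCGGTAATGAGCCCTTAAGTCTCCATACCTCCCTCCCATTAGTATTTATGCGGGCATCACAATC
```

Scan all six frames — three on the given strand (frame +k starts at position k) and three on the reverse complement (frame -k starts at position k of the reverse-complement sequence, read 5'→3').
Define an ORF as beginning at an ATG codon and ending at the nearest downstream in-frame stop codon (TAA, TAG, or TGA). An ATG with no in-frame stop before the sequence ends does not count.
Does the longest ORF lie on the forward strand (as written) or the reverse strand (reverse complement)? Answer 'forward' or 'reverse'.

Reverse complement (5'→3'): GATTGTGATGCCCGCATAAATACTAATGGGAGGGAGGTATGGAGACTTAAGGGCTCATTACCGCAGCGAACGGGCACTGAGAACCATTG
Frame +1: CAA TGG TTC TCA GTG CCC GTT CGC TGC GGT AAT GAG CCC TTA AGT CTC CAT ACC TCC CTC CCA TTA GTA TTT ATG CGG GCA TCA CAA — no ATG→stop ORF.
Frame +2: AAT GGT TCT CAG TGC CCG TTC GCT GCG GTA ATG AGC CCT TAA GTC TCC ATA CCT CCC TCC CAT TAG TAT TTA TGC GGG CAT CAC AAT — ATG at 32, stop TAA at 41 → 12 nt.
Frame +3: ATG GTT CTC AGT GCC CGT TCG CTG CGG TAA TGA GCC CTT AAG TCT CCA TAC CTC CCT CCC ATT AGT ATT TAT GCG GGC ATC ACA ATC — ATG at 3, stop TAA at 30 → 30 nt.
Frame -1: GAT TGT GAT GCC CGC ATA AAT ACT AAT GGG AGG GAG GTA TGG AGA CTT AAG GGC TCA TTA CCG CAG CGA ACG GGC ACT GAG AAC CAT — no ATG→stop ORF.
Frame -2: ATT GTG ATG CCC GCA TAA ATA CTA ATG GGA GGG AGG TAT GGA GAC TTA AGG GCT CAT TAC CGC AGC GAA CGG GCA CTG AGA ACC ATT — ATG at 8, stop TAA at 17 → 12 nt.
Frame -3: TTG TGA TGC CCG CAT AAA TAC TAA TGG GAG GGA GGT ATG GAG ACT TAA GGG CTC ATT ACC GCA GCG AAC GGG CAC TGA GAA CCA TTG — ATG at 39, stop TAA at 48 → 12 nt.
Forward-strand max 30 nt; reverse-strand max 12 nt. The forward strand has the longer ORF.

forward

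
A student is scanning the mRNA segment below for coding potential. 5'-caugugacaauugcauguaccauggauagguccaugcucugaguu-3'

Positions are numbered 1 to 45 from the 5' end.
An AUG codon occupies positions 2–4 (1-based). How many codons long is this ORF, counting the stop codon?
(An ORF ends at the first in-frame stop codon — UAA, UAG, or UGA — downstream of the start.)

Codons from position 2: AUG (2–4), UGA (5–7).
UGA is the first in-frame stop; that's 2 codons including the stop.

2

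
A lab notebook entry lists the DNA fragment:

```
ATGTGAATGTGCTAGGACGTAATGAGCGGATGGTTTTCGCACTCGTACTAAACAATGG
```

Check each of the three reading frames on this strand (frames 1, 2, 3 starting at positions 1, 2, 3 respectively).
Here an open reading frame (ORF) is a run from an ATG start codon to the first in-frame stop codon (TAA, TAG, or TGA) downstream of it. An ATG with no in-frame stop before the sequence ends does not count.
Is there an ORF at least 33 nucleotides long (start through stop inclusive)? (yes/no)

Frame 1: ATG TGA ATG TGC TAG GAC GTA ATG AGC GGA TGG TTT TCG CAC TCG TAC TAA ACA ATG — ATG at 1, stop TGA at 4 → 6 nt; ATG at 7, stop TAG at 13 → 9 nt; ATG at 22, stop TAA at 49 → 30 nt.
Frame 2: TGT GAA TGT GCT AGG ACG TAA TGA GCG GAT GGT TTT CGC ACT CGT ACT AAA CAA TGG — no ATG→stop ORF.
Frame 3: GTG AAT GTG CTA GGA CGT AAT GAG CGG ATG GTT TTC GCA CTC GTA CTA AAC AAT — no ATG→stop ORF.
Largest ORF found is 30 nucleotides < 33, so no.

no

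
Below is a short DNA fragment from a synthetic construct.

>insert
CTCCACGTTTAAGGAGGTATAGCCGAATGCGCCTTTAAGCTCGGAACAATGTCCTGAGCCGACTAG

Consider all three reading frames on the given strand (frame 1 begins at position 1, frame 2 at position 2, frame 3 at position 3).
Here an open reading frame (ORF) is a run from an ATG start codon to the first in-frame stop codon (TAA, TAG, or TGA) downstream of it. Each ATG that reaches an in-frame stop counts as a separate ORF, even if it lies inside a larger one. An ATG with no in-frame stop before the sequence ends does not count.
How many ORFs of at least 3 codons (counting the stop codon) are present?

2

Frame 1: CTC CAC GTT TAA GGA GGT ATA GCC GAA TGC GCC TTT AAG CTC GGA ACA ATG TCC TGA GCC GAC TAG — ATG at 49, stop TGA at 55 → 9 nt.
Frame 2: TCC ACG TTT AAG GAG GTA TAG CCG AAT GCG CCT TTA AGC TCG GAA CAA TGT CCT GAG CCG ACT — no ATG→stop ORF.
Frame 3: CCA CGT TTA AGG AGG TAT AGC CGA ATG CGC CTT TAA GCT CGG AAC AAT GTC CTG AGC CGA CTA — ATG at 27, stop TAA at 36 → 12 nt.
ORFs ≥ 3 codons: frame 1 49–57 (3 codons), frame 3 27–38 (4 codons). Count = 2.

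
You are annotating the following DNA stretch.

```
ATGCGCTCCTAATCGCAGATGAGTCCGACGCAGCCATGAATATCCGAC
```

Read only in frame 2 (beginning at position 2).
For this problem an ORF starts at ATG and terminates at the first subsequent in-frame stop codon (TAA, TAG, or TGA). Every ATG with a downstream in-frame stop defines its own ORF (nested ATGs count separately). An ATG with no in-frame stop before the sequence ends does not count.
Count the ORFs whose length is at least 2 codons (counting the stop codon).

Frame 2: TGC GCT CCT AAT CGC AGA TGA GTC CGA CGC AGC CAT GAA TAT CCG — no ATG→stop ORF.
No ORF reaches 2 codons. Count = 0.

0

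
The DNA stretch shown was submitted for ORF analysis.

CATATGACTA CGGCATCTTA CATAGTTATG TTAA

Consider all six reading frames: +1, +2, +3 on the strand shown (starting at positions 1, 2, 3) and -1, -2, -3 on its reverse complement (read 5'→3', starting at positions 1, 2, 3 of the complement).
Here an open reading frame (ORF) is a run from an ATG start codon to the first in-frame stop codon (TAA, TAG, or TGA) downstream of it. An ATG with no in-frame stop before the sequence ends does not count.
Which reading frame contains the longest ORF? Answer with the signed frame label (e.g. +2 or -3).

Reverse complement (5'→3'): TTAACATAACTATGTAAGATGCCGTAGTCATATG
Frame +1: CAT ATG ACT ACG GCA TCT TAC ATA GTT ATG TTA — no ATG→stop ORF.
Frame +2: ATA TGA CTA CGG CAT CTT ACA TAG TTA TGT TAA — no ATG→stop ORF.
Frame +3: TAT GAC TAC GGC ATC TTA CAT AGT TAT GTT — no ATG→stop ORF.
Frame -1: TTA ACA TAA CTA TGT AAG ATG CCG TAG TCA TAT — ATG at 19, stop TAG at 25 → 9 nt.
Frame -2: TAA CAT AAC TAT GTA AGA TGC CGT AGT CAT ATG — no ATG→stop ORF.
Frame -3: AAC ATA ACT ATG TAA GAT GCC GTA GTC ATA — ATG at 12, stop TAA at 15 → 6 nt.
Longest ORF is 9 nt in frame -1 (positions 19–27).

-1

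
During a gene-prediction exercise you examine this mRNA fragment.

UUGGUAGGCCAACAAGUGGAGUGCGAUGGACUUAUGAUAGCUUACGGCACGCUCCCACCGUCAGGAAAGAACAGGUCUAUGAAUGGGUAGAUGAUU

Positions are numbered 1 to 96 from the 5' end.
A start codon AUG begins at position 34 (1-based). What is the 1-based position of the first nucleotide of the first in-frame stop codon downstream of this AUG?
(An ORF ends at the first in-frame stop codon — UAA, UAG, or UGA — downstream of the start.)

88

Codons from position 34: AUG (34–36), AUA (37–39), GCU (40–42), UAC (43–45), GGC (46–48), ACG (49–51), CUC (52–54), CCA (55–57), CCG (58–60), UCA (61–63), GGA (64–66), AAG (67–69), AAC (70–72), AGG (73–75), UCU (76–78), AUG (79–81), AAU (82–84), GGG (85–87), UAG (88–90).
UAG is a stop codon; it begins at position 88.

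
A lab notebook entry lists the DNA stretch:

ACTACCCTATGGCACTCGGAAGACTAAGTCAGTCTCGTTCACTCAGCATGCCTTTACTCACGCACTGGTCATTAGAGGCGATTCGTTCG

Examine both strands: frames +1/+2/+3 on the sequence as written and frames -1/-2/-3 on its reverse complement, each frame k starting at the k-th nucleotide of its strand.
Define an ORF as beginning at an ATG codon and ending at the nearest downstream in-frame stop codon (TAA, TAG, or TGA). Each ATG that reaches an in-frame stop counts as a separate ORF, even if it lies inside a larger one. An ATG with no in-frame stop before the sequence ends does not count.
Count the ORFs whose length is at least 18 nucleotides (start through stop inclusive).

Reverse complement (5'→3'): CGAACGAATCGCCTCTAATGACCAGTGCGTGAGTAAAGGCATGCTGAGTGAACGAGACTGACTTAGTCTTCCGAGTGCCATAGGGTAGT
Frame +1: ACT ACC CTA TGG CAC TCG GAA GAC TAA GTC AGT CTC GTT CAC TCA GCA TGC CTT TAC TCA CGC ACT GGT CAT TAG AGG CGA TTC GTT — no ATG→stop ORF.
Frame +2: CTA CCC TAT GGC ACT CGG AAG ACT AAG TCA GTC TCG TTC ACT CAG CAT GCC TTT ACT CAC GCA CTG GTC ATT AGA GGC GAT TCG TTC — no ATG→stop ORF.
Frame +3: TAC CCT ATG GCA CTC GGA AGA CTA AGT CAG TCT CGT TCA CTC AGC ATG CCT TTA CTC ACG CAC TGG TCA TTA GAG GCG ATT CGT TCG — no ATG→stop ORF.
Frame -1: CGA ACG AAT CGC CTC TAA TGA CCA GTG CGT GAG TAA AGG CAT GCT GAG TGA ACG AGA CTG ACT TAG TCT TCC GAG TGC CAT AGG GTA — no ATG→stop ORF.
Frame -2: GAA CGA ATC GCC TCT AAT GAC CAG TGC GTG AGT AAA GGC ATG CTG AGT GAA CGA GAC TGA CTT AGT CTT CCG AGT GCC ATA GGG TAG — ATG at 41, stop TGA at 59 → 21 nt.
Frame -3: AAC GAA TCG CCT CTA ATG ACC AGT GCG TGA GTA AAG GCA TGC TGA GTG AAC GAG ACT GAC TTA GTC TTC CGA GTG CCA TAG GGT AGT — ATG at 18, stop TGA at 30 → 15 nt.
ORFs ≥ 18 nucleotides: frame -2 41–61 (21 nucleotides). Count = 1.

1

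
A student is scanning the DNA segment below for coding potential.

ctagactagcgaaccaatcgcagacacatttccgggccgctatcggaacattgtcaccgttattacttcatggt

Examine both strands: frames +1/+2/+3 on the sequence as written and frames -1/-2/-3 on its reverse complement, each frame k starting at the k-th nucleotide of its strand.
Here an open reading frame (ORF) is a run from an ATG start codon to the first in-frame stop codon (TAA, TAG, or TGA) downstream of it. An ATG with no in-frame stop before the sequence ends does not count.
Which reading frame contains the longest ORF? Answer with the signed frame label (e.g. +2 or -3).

-1

Reverse complement (5'→3'): ACCATGAAGTAATAACGGTGACAATGTTCCGATAGCGGCCCGGAAATGTGTCTGCGATTGGTTCGCTAGTCTAG
Frame +1: CTA GAC TAG CGA ACC AAT CGC AGA CAC ATT TCC GGG CCG CTA TCG GAA CAT TGT CAC CGT TAT TAC TTC ATG — no ATG→stop ORF.
Frame +2: TAG ACT AGC GAA CCA ATC GCA GAC ACA TTT CCG GGC CGC TAT CGG AAC ATT GTC ACC GTT ATT ACT TCA TGG — no ATG→stop ORF.
Frame +3: AGA CTA GCG AAC CAA TCG CAG ACA CAT TTC CGG GCC GCT ATC GGA ACA TTG TCA CCG TTA TTA CTT CAT GGT — no ATG→stop ORF.
Frame -1: ACC ATG AAG TAA TAA CGG TGA CAA TGT TCC GAT AGC GGC CCG GAA ATG TGT CTG CGA TTG GTT CGC TAG TCT — ATG at 4, stop TAA at 10 → 9 nt; ATG at 46, stop TAG at 67 → 24 nt.
Frame -2: CCA TGA AGT AAT AAC GGT GAC AAT GTT CCG ATA GCG GCC CGG AAA TGT GTC TGC GAT TGG TTC GCT AGT CTA — no ATG→stop ORF.
Frame -3: CAT GAA GTA ATA ACG GTG ACA ATG TTC CGA TAG CGG CCC GGA AAT GTG TCT GCG ATT GGT TCG CTA GTC TAG — ATG at 24, stop TAG at 33 → 12 nt.
Longest ORF is 24 nt in frame -1 (positions 46–69).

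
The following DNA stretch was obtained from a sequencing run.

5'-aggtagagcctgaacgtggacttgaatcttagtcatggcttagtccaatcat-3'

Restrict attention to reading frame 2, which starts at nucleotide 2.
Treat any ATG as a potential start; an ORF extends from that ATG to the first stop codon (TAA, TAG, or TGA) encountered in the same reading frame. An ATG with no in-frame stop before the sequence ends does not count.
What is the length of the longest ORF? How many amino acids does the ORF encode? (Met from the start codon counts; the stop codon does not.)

2

Frame 2: GGT AGA GCC TGA ACG TGG ACT TGA ATC TTA GTC ATG GCT TAG TCC AAT CAT — ATG at 35, stop TAG at 41 → 9 nt.
Longest: frame 2, positions 35–43, 9 nt = 3 codons = 2 aa. → 2 amino acids.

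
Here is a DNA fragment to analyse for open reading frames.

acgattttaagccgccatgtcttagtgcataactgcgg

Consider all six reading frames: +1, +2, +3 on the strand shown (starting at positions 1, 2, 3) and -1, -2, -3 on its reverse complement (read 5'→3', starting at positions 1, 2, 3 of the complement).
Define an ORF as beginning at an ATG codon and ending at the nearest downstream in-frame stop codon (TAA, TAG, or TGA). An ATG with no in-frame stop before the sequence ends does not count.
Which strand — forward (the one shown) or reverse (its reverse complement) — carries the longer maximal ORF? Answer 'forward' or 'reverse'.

reverse

Reverse complement (5'→3'): CCGCAGTTATGCACTAAGACATGGCGGCTTAAAATCGT
Frame +1: ACG ATT TTA AGC CGC CAT GTC TTA GTG CAT AAC TGC — no ATG→stop ORF.
Frame +2: CGA TTT TAA GCC GCC ATG TCT TAG TGC ATA ACT GCG — ATG at 17, stop TAG at 23 → 9 nt.
Frame +3: GAT TTT AAG CCG CCA TGT CTT AGT GCA TAA CTG CGG — no ATG→stop ORF.
Frame -1: CCG CAG TTA TGC ACT AAG ACA TGG CGG CTT AAA ATC — no ATG→stop ORF.
Frame -2: CGC AGT TAT GCA CTA AGA CAT GGC GGC TTA AAA TCG — no ATG→stop ORF.
Frame -3: GCA GTT ATG CAC TAA GAC ATG GCG GCT TAA AAT CGT — ATG at 9, stop TAA at 15 → 9 nt; ATG at 21, stop TAA at 30 → 12 nt.
Forward-strand max 9 nt; reverse-strand max 12 nt. The reverse strand has the longer ORF.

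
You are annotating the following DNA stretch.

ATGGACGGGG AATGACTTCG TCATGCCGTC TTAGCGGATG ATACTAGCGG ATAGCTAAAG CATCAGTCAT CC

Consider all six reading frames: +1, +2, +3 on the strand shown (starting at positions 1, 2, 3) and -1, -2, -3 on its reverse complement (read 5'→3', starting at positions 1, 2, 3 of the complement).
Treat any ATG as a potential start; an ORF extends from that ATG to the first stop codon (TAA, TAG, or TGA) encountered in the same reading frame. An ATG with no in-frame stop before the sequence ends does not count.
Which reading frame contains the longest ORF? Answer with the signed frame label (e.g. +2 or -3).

Reverse complement (5'→3'): GGATGACTGATGCTTTAGCTATCCGCTAGTATCATCCGCTAAGACGGCATGACGAAGTCATTCCCCGTCCAT
Frame +1: ATG GAC GGG GAA TGA CTT CGT CAT GCC GTC TTA GCG GAT GAT ACT AGC GGA TAG CTA AAG CAT CAG TCA TCC — ATG at 1, stop TGA at 13 → 15 nt.
Frame +2: TGG ACG GGG AAT GAC TTC GTC ATG CCG TCT TAG CGG ATG ATA CTA GCG GAT AGC TAA AGC ATC AGT CAT — ATG at 23, stop TAG at 32 → 12 nt; ATG at 38, stop TAA at 56 → 21 nt.
Frame +3: GGA CGG GGA ATG ACT TCG TCA TGC CGT CTT AGC GGA TGA TAC TAG CGG ATA GCT AAA GCA TCA GTC ATC — ATG at 12, stop TGA at 39 → 30 nt.
Frame -1: GGA TGA CTG ATG CTT TAG CTA TCC GCT AGT ATC ATC CGC TAA GAC GGC ATG ACG AAG TCA TTC CCC GTC CAT — ATG at 10, stop TAG at 16 → 9 nt.
Frame -2: GAT GAC TGA TGC TTT AGC TAT CCG CTA GTA TCA TCC GCT AAG ACG GCA TGA CGA AGT CAT TCC CCG TCC — no ATG→stop ORF.
Frame -3: ATG ACT GAT GCT TTA GCT ATC CGC TAG TAT CAT CCG CTA AGA CGG CAT GAC GAA GTC ATT CCC CGT CCA — ATG at 3, stop TAG at 27 → 27 nt.
Longest ORF is 30 nt in frame +3 (positions 12–41).

+3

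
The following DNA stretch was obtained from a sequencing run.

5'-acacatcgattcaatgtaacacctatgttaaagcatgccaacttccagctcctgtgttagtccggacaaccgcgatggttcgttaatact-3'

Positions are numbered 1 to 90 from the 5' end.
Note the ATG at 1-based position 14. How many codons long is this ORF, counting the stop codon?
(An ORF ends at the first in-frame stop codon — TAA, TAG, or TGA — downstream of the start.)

2

Codons from position 14: ATG (14–16), TAA (17–19).
TAA is the first in-frame stop; that's 2 codons including the stop.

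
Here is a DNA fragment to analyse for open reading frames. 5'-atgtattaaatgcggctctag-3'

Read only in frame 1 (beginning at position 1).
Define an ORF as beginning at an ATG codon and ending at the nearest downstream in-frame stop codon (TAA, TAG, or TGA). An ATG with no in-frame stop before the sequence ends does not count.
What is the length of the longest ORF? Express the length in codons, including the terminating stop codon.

4

Frame 1: ATG TAT TAA ATG CGG CTC TAG — ATG at 1, stop TAA at 7 → 9 nt; ATG at 10, stop TAG at 19 → 12 nt.
Longest: frame 1, positions 10–21, 12 nt = 4 codons = 3 aa. → 4 codons.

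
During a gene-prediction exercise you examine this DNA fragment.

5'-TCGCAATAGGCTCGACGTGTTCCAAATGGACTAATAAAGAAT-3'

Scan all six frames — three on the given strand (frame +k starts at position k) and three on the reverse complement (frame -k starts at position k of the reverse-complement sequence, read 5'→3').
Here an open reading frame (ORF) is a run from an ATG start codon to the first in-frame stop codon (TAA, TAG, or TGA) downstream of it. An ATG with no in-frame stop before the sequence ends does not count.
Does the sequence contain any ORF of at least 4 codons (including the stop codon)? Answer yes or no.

no

Reverse complement (5'→3'): ATTCTTTATTAGTCCATTTGGAACACGTCGAGCCTATTGCGA
Frame +1: TCG CAA TAG GCT CGA CGT GTT CCA AAT GGA CTA ATA AAG AAT — no ATG→stop ORF.
Frame +2: CGC AAT AGG CTC GAC GTG TTC CAA ATG GAC TAA TAA AGA — ATG at 26, stop TAA at 32 → 9 nt.
Frame +3: GCA ATA GGC TCG ACG TGT TCC AAA TGG ACT AAT AAA GAA — no ATG→stop ORF.
Frame -1: ATT CTT TAT TAG TCC ATT TGG AAC ACG TCG AGC CTA TTG CGA — no ATG→stop ORF.
Frame -2: TTC TTT ATT AGT CCA TTT GGA ACA CGT CGA GCC TAT TGC — no ATG→stop ORF.
Frame -3: TCT TTA TTA GTC CAT TTG GAA CAC GTC GAG CCT ATT GCG — no ATG→stop ORF.
Largest ORF found is 3 codons < 4, so no.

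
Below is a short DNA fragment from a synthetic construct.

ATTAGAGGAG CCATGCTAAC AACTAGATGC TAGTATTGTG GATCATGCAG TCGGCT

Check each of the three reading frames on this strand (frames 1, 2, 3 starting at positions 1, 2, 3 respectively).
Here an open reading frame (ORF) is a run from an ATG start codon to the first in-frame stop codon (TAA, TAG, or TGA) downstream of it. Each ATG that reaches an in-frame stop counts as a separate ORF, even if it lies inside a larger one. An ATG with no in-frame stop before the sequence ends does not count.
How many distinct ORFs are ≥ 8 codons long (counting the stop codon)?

0

Frame 1: ATT AGA GGA GCC ATG CTA ACA ACT AGA TGC TAG TAT TGT GGA TCA TGC AGT CGG — ATG at 13, stop TAG at 31 → 21 nt.
Frame 2: TTA GAG GAG CCA TGC TAA CAA CTA GAT GCT AGT ATT GTG GAT CAT GCA GTC GGC — no ATG→stop ORF.
Frame 3: TAG AGG AGC CAT GCT AAC AAC TAG ATG CTA GTA TTG TGG ATC ATG CAG TCG GCT — no ATG→stop ORF.
No ORF reaches 8 codons. Count = 0.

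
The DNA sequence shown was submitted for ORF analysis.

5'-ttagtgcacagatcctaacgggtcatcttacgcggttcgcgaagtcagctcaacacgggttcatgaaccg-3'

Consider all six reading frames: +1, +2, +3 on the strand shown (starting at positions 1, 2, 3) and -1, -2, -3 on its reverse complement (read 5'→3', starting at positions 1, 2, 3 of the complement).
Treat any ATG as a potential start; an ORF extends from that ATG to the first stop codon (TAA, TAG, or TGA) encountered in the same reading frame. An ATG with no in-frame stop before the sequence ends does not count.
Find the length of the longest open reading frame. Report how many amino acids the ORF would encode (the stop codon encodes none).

4

Reverse complement (5'→3'): CGGTTCATGAACCCGTGTTGAGCTGACTTCGCGAACCGCGTAAGATGACCCGTTAGGATCTGTGCACTAA
Frame +1: TTA GTG CAC AGA TCC TAA CGG GTC ATC TTA CGC GGT TCG CGA AGT CAG CTC AAC ACG GGT TCA TGA ACC — no ATG→stop ORF.
Frame +2: TAG TGC ACA GAT CCT AAC GGG TCA TCT TAC GCG GTT CGC GAA GTC AGC TCA ACA CGG GTT CAT GAA CCG — no ATG→stop ORF.
Frame +3: AGT GCA CAG ATC CTA ACG GGT CAT CTT ACG CGG TTC GCG AAG TCA GCT CAA CAC GGG TTC ATG AAC — no ATG→stop ORF.
Frame -1: CGG TTC ATG AAC CCG TGT TGA GCT GAC TTC GCG AAC CGC GTA AGA TGA CCC GTT AGG ATC TGT GCA CTA — ATG at 7, stop TGA at 19 → 15 nt.
Frame -2: GGT TCA TGA ACC CGT GTT GAG CTG ACT TCG CGA ACC GCG TAA GAT GAC CCG TTA GGA TCT GTG CAC TAA — no ATG→stop ORF.
Frame -3: GTT CAT GAA CCC GTG TTG AGC TGA CTT CGC GAA CCG CGT AAG ATG ACC CGT TAG GAT CTG TGC ACT — ATG at 45, stop TAG at 54 → 12 nt.
Longest: frame -1, positions 7–21, 15 nt = 5 codons = 4 aa. → 4 amino acids.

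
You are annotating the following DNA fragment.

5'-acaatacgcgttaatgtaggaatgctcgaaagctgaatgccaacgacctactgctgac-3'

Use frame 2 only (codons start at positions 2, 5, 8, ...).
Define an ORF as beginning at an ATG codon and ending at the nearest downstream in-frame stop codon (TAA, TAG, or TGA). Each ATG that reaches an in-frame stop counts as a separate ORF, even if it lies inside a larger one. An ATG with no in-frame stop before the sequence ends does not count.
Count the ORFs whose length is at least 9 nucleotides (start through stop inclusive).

Frame 2: CAA TAC GCG TTA ATG TAG GAA TGC TCG AAA GCT GAA TGC CAA CGA CCT ACT GCT GAC — ATG at 14, stop TAG at 17 → 6 nt.
No ORF reaches 9 nucleotides. Count = 0.

0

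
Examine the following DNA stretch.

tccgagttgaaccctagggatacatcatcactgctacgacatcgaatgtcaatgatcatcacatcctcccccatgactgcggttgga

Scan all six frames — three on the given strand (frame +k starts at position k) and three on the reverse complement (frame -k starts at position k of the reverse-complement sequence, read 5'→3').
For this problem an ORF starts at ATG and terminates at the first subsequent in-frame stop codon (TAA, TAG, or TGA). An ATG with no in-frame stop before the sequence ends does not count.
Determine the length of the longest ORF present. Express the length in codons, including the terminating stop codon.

Reverse complement (5'→3'): TCCAACCGCAGTCATGGGGGAGGATGTGATGATCATTGACATTCGATGTCGTAGCAGTGATGATGTATCCCTAGGGTTCAACTCGGA
Frame +1: TCC GAG TTG AAC CCT AGG GAT ACA TCA TCA CTG CTA CGA CAT CGA ATG TCA ATG ATC ATC ACA TCC TCC CCC ATG ACT GCG GTT GGA — no ATG→stop ORF.
Frame +2: CCG AGT TGA ACC CTA GGG ATA CAT CAT CAC TGC TAC GAC ATC GAA TGT CAA TGA TCA TCA CAT CCT CCC CCA TGA CTG CGG TTG — no ATG→stop ORF.
Frame +3: CGA GTT GAA CCC TAG GGA TAC ATC ATC ACT GCT ACG ACA TCG AAT GTC AAT GAT CAT CAC ATC CTC CCC CAT GAC TGC GGT TGG — no ATG→stop ORF.
Frame -1: TCC AAC CGC AGT CAT GGG GGA GGA TGT GAT GAT CAT TGA CAT TCG ATG TCG TAG CAG TGA TGA TGT ATC CCT AGG GTT CAA CTC GGA — ATG at 46, stop TAG at 52 → 9 nt.
Frame -2: CCA ACC GCA GTC ATG GGG GAG GAT GTG ATG ATC ATT GAC ATT CGA TGT CGT AGC AGT GAT GAT GTA TCC CTA GGG TTC AAC TCG — no ATG→stop ORF.
Frame -3: CAA CCG CAG TCA TGG GGG AGG ATG TGA TGA TCA TTG ACA TTC GAT GTC GTA GCA GTG ATG ATG TAT CCC TAG GGT TCA ACT CGG — ATG at 24, stop TGA at 27 → 6 nt; ATG at 60, stop TAG at 72 → 15 nt; ATG at 63, stop TAG at 72 → 12 nt.
Longest: frame -3, positions 60–74, 15 nt = 5 codons = 4 aa. → 5 codons.

5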